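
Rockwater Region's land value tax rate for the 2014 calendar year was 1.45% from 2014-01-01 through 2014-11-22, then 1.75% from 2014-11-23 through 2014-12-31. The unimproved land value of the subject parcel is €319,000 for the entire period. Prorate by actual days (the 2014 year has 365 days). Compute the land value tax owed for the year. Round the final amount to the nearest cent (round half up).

€4,727.75

2014-01-01 to 2014-11-22: 326 days at 1.45% → €319,000 × 1.45% × 326/365 = €4,131.2685
2014-11-23 to 2014-12-31: 39 days at 1.75% → €319,000 × 1.75% × 39/365 = €596.4863
Total = €4,727.7548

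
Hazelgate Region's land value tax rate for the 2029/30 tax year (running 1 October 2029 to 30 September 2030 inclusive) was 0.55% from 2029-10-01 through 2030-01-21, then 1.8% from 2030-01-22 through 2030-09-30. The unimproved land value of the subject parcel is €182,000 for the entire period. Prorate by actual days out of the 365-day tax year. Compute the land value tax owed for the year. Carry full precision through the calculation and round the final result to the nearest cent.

2029-10-01 to 2030-01-21: 113 days at 0.55% → €182,000 × 0.55% × 113/365 = €309.8986
2030-01-22 to 2030-09-30: 252 days at 1.8% → €182,000 × 1.8% × 252/365 = €2,261.7863
Total = €2,571.6849

€2,571.68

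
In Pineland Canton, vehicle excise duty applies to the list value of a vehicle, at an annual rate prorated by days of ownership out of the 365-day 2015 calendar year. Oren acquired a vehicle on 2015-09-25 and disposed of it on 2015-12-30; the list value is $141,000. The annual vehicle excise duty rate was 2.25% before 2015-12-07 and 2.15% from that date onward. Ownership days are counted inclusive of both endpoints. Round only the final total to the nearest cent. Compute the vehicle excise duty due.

2015-09-25 to 2015-12-06: 73 days at 2.25% → $141,000 × 2.25% × 73/365 = $634.5000
2015-12-07 to 2015-12-30: 24 days at 2.15% → $141,000 × 2.15% × 24/365 = $199.3315
Total = $833.8315

$833.83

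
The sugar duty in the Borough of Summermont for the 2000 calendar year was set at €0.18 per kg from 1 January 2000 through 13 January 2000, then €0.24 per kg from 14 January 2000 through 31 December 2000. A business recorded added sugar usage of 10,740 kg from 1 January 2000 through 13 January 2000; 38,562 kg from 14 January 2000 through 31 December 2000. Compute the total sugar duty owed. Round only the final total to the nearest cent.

€11,188.08

1 January – 13 January 2000: 10,740 kg at €0.18/kg → €1,933.20
14 January – 31 December 2000: 38,562 kg at €0.24/kg → €9,254.88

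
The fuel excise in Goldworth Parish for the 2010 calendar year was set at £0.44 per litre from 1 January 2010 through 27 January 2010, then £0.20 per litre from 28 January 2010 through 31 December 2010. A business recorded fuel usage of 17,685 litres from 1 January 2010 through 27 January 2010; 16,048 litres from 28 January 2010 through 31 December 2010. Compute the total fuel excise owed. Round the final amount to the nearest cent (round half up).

1 January – 27 January 2010: 17,685 litres at £0.44/litre → £7,781.40
28 January – 31 December 2010: 16,048 litres at £0.20/litre → £3,209.60

£10,991.00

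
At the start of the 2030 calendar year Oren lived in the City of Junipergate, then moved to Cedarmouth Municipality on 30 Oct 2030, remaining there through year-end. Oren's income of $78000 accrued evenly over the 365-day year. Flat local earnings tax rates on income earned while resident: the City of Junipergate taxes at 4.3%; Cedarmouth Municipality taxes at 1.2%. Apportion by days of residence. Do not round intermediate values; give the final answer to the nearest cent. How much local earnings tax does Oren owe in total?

The City of Junipergate, 1 Jan – 29 Oct 2030: 302 days → $78000 × 4.3% × 302/365 = $2775.0904
Cedarmouth Municipality, 30 Oct – 31 Dec 2030: 63 days → $78000 × 1.2% × 63/365 = $161.5562
Total = $2936.6466

$2936.65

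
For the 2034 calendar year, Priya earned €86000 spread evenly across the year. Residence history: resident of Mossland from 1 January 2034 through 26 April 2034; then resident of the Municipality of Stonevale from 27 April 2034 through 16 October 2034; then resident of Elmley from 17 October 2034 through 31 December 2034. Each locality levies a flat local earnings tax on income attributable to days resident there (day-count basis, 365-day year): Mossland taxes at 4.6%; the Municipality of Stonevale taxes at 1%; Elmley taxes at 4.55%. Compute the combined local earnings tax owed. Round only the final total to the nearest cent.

€2479.63

Mossland, 1 January – 26 April 2034: 116 days → €86000 × 4.6% × 116/365 = €1257.2493
The Municipality of Stonevale, 27 April – 16 October 2034: 173 days → €86000 × 1% × 173/365 = €407.6164
Elmley, 17 October – 31 December 2034: 76 days → €86000 × 4.55% × 76/365 = €814.7616
Total = €2479.6274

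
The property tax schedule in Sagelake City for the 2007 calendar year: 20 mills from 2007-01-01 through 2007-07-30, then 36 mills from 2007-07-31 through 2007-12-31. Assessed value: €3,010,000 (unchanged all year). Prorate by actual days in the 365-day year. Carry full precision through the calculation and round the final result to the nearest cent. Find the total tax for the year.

2007-01-01 to 2007-07-30: 211 days at 20 mills → €3,010,000 × 2% × 211/365 = €34,800.5479
2007-07-31 to 2007-12-31: 154 days at 36 mills → €3,010,000 × 3.6% × 154/365 = €45,719.0137
Total = €80,519.5616

€80,519.56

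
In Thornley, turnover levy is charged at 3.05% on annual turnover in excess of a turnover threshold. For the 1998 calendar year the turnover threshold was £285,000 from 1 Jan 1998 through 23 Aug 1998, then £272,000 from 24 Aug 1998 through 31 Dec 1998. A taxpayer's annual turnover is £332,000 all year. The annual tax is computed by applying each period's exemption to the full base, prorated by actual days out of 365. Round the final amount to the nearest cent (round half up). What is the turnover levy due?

£1,574.72

1 Jan – 23 Aug 1998: 235 days, exemption £285,000 → (£332,000 − £285,000) × 3.05% × 235/365 = £922.9384
24 Aug – 31 Dec 1998: 130 days, exemption £272,000 → (£332,000 − £272,000) × 3.05% × 130/365 = £651.7808
Total = £1,574.7192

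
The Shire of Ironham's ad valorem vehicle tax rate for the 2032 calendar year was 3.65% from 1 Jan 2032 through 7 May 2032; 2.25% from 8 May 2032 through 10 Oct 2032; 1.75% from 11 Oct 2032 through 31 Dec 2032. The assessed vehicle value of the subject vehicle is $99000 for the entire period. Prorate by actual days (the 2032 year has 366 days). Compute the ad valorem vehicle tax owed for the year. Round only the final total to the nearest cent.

$2601.32

1 Jan – 7 May 2032: 128 days at 3.65% → $99000 × 3.65% × 128/366 = $1263.7377
8 May – 10 Oct 2032: 156 days at 2.25% → $99000 × 2.25% × 156/366 = $949.4262
11 Oct – 31 Dec 2032: 82 days at 1.75% → $99000 × 1.75% × 82/366 = $388.1557
Total = $2601.3197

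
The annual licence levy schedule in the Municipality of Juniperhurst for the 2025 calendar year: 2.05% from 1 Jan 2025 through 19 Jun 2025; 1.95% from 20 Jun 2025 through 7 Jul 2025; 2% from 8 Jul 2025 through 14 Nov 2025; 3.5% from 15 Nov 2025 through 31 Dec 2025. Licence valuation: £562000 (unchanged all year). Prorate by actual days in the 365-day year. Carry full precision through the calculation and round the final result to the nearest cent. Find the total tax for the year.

£12442.53

1 Jan – 19 Jun 2025: 170 days at 2.05% → £562000 × 2.05% × 170/365 = £5365.9452
20 Jun – 7 Jul 2025: 18 days at 1.95% → £562000 × 1.95% × 18/365 = £540.4438
8 Jul – 14 Nov 2025: 130 days at 2% → £562000 × 2% × 130/365 = £4003.2877
15 Nov – 31 Dec 2025: 47 days at 3.5% → £562000 × 3.5% × 47/365 = £2532.8493
Total = £12442.5260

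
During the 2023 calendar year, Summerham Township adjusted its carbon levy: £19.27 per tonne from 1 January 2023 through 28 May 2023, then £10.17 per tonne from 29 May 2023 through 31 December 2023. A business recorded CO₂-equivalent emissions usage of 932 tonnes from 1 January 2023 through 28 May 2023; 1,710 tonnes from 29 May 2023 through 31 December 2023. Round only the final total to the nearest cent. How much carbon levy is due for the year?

1 January – 28 May 2023: 932 tonnes at £19.27/tonne → £17,959.64
29 May – 31 December 2023: 1,710 tonnes at £10.17/tonne → £17,390.70

£35,350.34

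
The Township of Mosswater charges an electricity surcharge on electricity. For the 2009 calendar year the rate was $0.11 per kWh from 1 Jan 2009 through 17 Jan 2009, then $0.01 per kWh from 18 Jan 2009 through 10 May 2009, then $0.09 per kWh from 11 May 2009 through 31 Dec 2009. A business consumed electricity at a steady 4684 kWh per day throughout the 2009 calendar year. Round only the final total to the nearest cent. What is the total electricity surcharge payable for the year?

$113,118.60

1 Jan – 17 Jan 2009: 17 days × 4684 kWh/day = 79,628 kWh at $0.11/kWh → $8,759.08
18 Jan – 10 May 2009: 113 days × 4684 kWh/day = 529,292 kWh at $0.01/kWh → $5,292.92
11 May – 31 Dec 2009: 235 days × 4684 kWh/day = 1,100,740 kWh at $0.09/kWh → $99,066.60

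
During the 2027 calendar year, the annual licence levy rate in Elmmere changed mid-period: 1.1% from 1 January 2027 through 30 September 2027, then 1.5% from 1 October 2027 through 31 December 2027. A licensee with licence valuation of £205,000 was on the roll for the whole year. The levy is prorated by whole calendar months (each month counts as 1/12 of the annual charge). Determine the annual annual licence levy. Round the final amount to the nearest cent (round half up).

1 January – 30 September 2027: 9 months at 1.1% → £205,000 × 1.1% × 9/12 = £1,691.2500
1 October – 31 December 2027: 3 months at 1.5% → £205,000 × 1.5% × 3/12 = £768.7500
Total = £2,460.0000

£2,460.00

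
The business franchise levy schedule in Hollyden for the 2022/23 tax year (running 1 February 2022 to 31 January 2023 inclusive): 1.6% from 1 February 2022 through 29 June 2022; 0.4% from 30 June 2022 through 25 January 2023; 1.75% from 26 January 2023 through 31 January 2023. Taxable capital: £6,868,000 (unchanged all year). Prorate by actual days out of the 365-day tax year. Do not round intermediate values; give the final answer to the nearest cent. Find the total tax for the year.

1 February – 29 June 2022: 149 days at 1.6% → £6,868,000 × 1.6% × 149/365 = £44,858.3890
30 June 2022 – 25 January 2023: 210 days at 0.4% → £6,868,000 × 0.4% × 210/365 = £15,805.8082
26 January – 31 January 2023: 6 days at 1.75% → £6,868,000 × 1.75% × 6/365 = £1,975.7260
Total = £62,639.9233

£62,639.92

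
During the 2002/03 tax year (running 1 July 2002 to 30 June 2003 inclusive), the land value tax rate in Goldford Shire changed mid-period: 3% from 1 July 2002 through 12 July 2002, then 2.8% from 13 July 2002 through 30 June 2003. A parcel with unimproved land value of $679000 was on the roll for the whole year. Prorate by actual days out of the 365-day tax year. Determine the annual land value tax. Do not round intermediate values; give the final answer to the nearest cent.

$19056.65

1 July – 12 July 2002: 12 days at 3% → $679000 × 3% × 12/365 = $669.6986
13 July 2002 – 30 June 2003: 353 days at 2.8% → $679000 × 2.8% × 353/365 = $18386.9479
Total = $19056.6466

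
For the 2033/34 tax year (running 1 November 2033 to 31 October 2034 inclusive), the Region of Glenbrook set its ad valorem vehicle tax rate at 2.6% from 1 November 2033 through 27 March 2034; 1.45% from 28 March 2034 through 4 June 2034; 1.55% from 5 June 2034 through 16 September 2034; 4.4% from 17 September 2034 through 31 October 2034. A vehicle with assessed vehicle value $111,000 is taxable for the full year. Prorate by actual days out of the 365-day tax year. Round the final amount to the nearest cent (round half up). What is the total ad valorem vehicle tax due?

1 November 2033 – 27 March 2034: 147 days at 2.6% → $111,000 × 2.6% × 147/365 = $1,162.3068
28 March – 4 June 2034: 69 days at 1.45% → $111,000 × 1.45% × 69/365 = $304.2616
5 June – 16 September 2034: 104 days at 1.55% → $111,000 × 1.55% × 104/365 = $490.2247
17 September – 31 October 2034: 45 days at 4.4% → $111,000 × 4.4% × 45/365 = $602.1370
Total = $2,558.9301

$2,558.93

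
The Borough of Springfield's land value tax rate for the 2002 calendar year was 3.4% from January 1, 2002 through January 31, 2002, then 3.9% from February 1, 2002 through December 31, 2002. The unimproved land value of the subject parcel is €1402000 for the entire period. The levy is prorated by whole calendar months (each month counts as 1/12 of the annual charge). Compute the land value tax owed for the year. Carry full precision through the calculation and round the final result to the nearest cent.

€54093.83

January 1 – January 31, 2002: 1 month at 3.4% → €1402000 × 3.4% × 1/12 = €3972.3333
February 1 – December 31, 2002: 11 months at 3.9% → €1402000 × 3.9% × 11/12 = €50121.5000
Total = €54093.8333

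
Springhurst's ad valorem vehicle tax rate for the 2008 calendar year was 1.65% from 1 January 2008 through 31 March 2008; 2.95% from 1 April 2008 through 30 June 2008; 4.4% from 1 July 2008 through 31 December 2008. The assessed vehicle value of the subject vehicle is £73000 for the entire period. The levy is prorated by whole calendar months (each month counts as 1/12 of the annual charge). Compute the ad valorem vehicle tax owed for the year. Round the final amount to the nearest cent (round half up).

1 January – 31 March 2008: 3 months at 1.65% → £73000 × 1.65% × 3/12 = £301.1250
1 April – 30 June 2008: 3 months at 2.95% → £73000 × 2.95% × 3/12 = £538.3750
1 July – 31 December 2008: 6 months at 4.4% → £73000 × 4.4% × 6/12 = £1606.0000
Total = £2445.5000

£2445.50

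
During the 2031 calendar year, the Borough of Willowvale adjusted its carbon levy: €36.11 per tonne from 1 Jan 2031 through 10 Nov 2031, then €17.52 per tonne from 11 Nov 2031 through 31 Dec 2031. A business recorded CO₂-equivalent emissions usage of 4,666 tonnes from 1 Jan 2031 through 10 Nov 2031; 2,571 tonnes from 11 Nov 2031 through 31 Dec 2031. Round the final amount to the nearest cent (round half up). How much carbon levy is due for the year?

€213,533.18

1 Jan – 10 Nov 2031: 4,666 tonnes at €36.11/tonne → €168,489.26
11 Nov – 31 Dec 2031: 2,571 tonnes at €17.52/tonne → €45,043.92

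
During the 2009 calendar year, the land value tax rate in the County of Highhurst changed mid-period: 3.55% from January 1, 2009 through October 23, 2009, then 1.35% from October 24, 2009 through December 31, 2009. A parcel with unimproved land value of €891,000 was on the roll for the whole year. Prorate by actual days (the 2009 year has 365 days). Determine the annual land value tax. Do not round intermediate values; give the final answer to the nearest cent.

€27,924.92

January 1 – October 23, 2009: 296 days at 3.55% → €891,000 × 3.55% × 296/365 = €25,651.0356
October 24 – December 31, 2009: 69 days at 1.35% → €891,000 × 1.35% × 69/365 = €2,273.8808
Total = €27,924.9164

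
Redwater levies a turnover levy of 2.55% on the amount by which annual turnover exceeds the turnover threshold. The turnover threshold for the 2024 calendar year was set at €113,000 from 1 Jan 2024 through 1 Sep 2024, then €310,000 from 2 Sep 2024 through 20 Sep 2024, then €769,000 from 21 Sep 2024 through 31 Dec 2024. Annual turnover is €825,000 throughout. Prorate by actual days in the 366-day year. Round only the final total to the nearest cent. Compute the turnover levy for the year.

€13,233.32

1 Jan – 1 Sep 2024: 245 days, exemption €113,000 → (€825,000 − €113,000) × 2.55% × 245/366 = €12,153.6066
2 Sep – 20 Sep 2024: 19 days, exemption €310,000 → (€825,000 − €310,000) × 2.55% × 19/366 = €681.7418
21 Sep – 31 Dec 2024: 102 days, exemption €769,000 → (€825,000 − €769,000) × 2.55% × 102/366 = €397.9672
Total = €13,233.3156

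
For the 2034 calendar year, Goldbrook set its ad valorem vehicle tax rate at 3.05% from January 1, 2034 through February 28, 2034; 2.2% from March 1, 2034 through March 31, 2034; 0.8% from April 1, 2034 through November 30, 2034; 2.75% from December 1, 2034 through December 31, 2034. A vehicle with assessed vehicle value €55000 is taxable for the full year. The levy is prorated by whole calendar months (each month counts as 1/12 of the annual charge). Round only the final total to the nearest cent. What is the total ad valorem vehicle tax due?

€799.79

January 1 – February 28, 2034: 2 months at 3.05% → €55000 × 3.05% × 2/12 = €279.5833
March 1 – March 31, 2034: 1 month at 2.2% → €55000 × 2.2% × 1/12 = €100.8333
April 1 – November 30, 2034: 8 months at 0.8% → €55000 × 0.8% × 8/12 = €293.3333
December 1 – December 31, 2034: 1 month at 2.75% → €55000 × 2.75% × 1/12 = €126.0417
Total = €799.7917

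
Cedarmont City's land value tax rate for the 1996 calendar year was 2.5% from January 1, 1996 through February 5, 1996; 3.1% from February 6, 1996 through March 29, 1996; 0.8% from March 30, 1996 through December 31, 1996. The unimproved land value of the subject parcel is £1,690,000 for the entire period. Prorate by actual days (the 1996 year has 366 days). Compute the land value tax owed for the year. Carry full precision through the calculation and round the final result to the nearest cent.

£21,974.62

January 1 – February 5, 1996: 36 days at 2.5% → £1,690,000 × 2.5% × 36/366 = £4,155.7377
February 6 – March 29, 1996: 53 days at 3.1% → £1,690,000 × 3.1% × 53/366 = £7,586.5301
March 30 – December 31, 1996: 277 days at 0.8% → £1,690,000 × 0.8% × 277/366 = £10,232.3497
Total = £21,974.6175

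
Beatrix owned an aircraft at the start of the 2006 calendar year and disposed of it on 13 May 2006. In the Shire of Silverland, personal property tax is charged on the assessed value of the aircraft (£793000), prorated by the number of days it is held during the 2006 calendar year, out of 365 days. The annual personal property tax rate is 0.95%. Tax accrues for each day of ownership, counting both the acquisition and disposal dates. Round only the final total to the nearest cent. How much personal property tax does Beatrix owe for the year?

Days held (1 Jan – 13 May 2006): 133 out of 365
Tax = £793000 × 0.95% × 133/365 = £2745.0836

£2745.08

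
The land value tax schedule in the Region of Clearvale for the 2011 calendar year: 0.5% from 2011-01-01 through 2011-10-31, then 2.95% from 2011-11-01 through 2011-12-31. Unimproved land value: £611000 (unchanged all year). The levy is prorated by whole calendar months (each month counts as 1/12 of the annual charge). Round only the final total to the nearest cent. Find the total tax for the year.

£5549.92

2011-01-01 to 2011-10-31: 10 months at 0.5% → £611000 × 0.5% × 10/12 = £2545.8333
2011-11-01 to 2011-12-31: 2 months at 2.95% → £611000 × 2.95% × 2/12 = £3004.0833
Total = £5549.9167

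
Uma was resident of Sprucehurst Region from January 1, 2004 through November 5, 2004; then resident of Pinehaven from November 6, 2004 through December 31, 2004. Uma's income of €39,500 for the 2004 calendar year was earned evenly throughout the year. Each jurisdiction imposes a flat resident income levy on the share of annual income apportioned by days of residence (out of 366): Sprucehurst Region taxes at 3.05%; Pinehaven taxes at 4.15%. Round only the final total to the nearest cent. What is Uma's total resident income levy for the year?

€1,271.23

Sprucehurst Region, January 1 – November 5, 2004: 310 days → €39,500 × 3.05% × 310/366 = €1,020.4167
Pinehaven, November 6 – December 31, 2004: 56 days → €39,500 × 4.15% × 56/366 = €250.8142
Total = €1,271.2309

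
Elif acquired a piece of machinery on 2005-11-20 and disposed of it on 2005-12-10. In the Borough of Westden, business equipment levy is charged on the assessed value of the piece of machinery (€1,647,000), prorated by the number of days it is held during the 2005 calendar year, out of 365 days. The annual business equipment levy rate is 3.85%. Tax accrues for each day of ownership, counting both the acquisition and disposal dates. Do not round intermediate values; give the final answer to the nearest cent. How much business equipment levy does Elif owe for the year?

€3,648.22

Days held (2005-11-20 to 2005-12-10): 21 out of 365
Tax = €1,647,000 × 3.85% × 21/365 = €3,648.2178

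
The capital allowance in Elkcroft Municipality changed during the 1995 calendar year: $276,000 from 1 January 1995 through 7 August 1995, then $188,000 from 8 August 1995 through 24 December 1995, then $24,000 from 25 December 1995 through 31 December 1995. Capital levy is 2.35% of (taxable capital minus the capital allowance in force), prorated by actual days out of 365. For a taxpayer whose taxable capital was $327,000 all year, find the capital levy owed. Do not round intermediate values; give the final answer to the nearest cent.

1 January – 7 August 1995: 219 days, exemption $276,000 → ($327,000 − $276,000) × 2.35% × 219/365 = $719.1000
8 August – 24 December 1995: 139 days, exemption $188,000 → ($327,000 − $188,000) × 2.35% × 139/365 = $1,243.9548
25 December – 31 December 1995: 7 days, exemption $24,000 → ($327,000 − $24,000) × 2.35% × 7/365 = $136.5575
Total = $2,099.6123

$2,099.61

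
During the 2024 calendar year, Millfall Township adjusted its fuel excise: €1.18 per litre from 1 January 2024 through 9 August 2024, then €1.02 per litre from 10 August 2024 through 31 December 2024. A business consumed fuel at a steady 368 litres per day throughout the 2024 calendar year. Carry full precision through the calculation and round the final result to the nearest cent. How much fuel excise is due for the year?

€150453.12

1 January – 9 August 2024: 222 days × 368 litres/day = 81,696 litres at €1.18/litre → €96401.28
10 August – 31 December 2024: 144 days × 368 litres/day = 52,992 litres at €1.02/litre → €54051.84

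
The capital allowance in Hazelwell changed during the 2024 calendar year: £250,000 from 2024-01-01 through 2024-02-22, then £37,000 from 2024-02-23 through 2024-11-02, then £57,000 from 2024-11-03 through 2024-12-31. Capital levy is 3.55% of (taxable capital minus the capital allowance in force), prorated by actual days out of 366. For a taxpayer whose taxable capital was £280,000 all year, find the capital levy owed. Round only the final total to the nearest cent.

2024-01-01 to 2024-02-22: 53 days, exemption £250,000 → (£280,000 − £250,000) × 3.55% × 53/366 = £154.2213
2024-02-23 to 2024-11-02: 254 days, exemption £37,000 → (£280,000 − £37,000) × 3.55% × 254/366 = £5,986.6967
2024-11-03 to 2024-12-31: 59 days, exemption £57,000 → (£280,000 − £57,000) × 3.55% × 59/366 = £1,276.1571
Total = £7,417.0751

£7,417.08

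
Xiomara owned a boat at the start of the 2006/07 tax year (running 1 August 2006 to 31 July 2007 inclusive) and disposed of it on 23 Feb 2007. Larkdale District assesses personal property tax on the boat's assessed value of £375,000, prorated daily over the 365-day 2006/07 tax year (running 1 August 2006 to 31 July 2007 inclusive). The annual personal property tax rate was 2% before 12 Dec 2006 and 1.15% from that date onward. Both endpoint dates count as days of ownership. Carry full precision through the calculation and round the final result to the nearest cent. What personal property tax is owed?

£3,607.19

1 Aug – 11 Dec 2006: 133 days at 2% → £375,000 × 2% × 133/365 = £2,732.8767
12 Dec 2006 – 23 Feb 2007: 74 days at 1.15% → £375,000 × 1.15% × 74/365 = £874.3151
Total = £3,607.1918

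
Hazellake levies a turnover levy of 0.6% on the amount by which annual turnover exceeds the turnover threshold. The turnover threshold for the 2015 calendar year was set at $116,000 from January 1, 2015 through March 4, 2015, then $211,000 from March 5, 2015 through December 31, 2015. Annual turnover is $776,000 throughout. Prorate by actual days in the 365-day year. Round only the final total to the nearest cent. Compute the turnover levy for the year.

$3,488.38

January 1 – March 4, 2015: 63 days, exemption $116,000 → ($776,000 − $116,000) × 0.6% × 63/365 = $683.5068
March 5 – December 31, 2015: 302 days, exemption $211,000 → ($776,000 − $211,000) × 0.6% × 302/365 = $2,804.8767
Total = $3,488.3836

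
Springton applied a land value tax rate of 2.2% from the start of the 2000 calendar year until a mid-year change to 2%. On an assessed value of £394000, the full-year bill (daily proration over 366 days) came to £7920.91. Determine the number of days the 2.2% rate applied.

19 days

Let d = days at the first rate; then 366 − d days at the second rate.
£394000 × [2.2%·d + 2%·(366−d)] / 366 = £7920.91
Solving gives d = 19, so the new rate took effect on 20 Jan 2000.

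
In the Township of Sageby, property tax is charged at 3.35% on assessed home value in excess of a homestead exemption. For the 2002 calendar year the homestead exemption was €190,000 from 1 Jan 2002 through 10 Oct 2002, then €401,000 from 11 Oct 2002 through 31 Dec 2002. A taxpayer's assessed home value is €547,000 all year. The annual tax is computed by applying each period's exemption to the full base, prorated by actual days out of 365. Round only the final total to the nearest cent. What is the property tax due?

€10,371.51

1 Jan – 10 Oct 2002: 283 days, exemption €190,000 → (€547,000 − €190,000) × 3.35% × 283/365 = €9,272.7082
11 Oct – 31 Dec 2002: 82 days, exemption €401,000 → (€547,000 − €401,000) × 3.35% × 82/365 = €1,098.8000
Total = €10,371.5082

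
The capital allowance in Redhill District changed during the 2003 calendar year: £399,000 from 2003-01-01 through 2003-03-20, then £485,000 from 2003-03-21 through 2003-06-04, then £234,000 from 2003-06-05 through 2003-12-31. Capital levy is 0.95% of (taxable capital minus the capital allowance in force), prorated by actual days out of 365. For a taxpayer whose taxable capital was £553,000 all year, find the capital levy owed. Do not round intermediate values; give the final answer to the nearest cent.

£2,194.73

2003-01-01 to 2003-03-20: 79 days, exemption £399,000 → (£553,000 − £399,000) × 0.95% × 79/365 = £316.6493
2003-03-21 to 2003-06-04: 76 days, exemption £485,000 → (£553,000 − £485,000) × 0.95% × 76/365 = £134.5096
2003-06-05 to 2003-12-31: 210 days, exemption £234,000 → (£553,000 − £234,000) × 0.95% × 210/365 = £1,743.5753
Total = £2,194.7342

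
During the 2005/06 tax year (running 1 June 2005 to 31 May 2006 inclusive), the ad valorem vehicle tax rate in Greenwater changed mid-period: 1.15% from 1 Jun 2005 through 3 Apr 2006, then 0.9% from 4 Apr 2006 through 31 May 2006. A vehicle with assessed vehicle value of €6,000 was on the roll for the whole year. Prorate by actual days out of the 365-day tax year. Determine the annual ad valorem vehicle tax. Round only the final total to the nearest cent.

1 Jun 2005 – 3 Apr 2006: 307 days at 1.15% → €6,000 × 1.15% × 307/365 = €58.0356
4 Apr – 31 May 2006: 58 days at 0.9% → €6,000 × 0.9% × 58/365 = €8.5808
Total = €66.6164

€66.62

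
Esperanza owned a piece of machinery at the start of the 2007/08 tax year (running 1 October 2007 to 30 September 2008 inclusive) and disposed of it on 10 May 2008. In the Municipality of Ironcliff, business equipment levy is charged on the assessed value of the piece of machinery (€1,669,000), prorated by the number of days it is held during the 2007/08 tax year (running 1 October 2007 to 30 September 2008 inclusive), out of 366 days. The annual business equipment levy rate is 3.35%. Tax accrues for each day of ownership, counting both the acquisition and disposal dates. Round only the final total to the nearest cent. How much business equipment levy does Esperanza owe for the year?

€34,066.30

Days held (1 October 2007 – 10 May 2008): 223 out of 366
Tax = €1,669,000 × 3.35% × 223/366 = €34,066.2964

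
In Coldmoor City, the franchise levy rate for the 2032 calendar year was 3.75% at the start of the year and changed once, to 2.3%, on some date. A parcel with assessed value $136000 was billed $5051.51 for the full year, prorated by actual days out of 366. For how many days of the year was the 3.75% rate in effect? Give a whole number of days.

357 days

Let d = days at the first rate; then 366 − d days at the second rate.
$136000 × [3.75%·d + 2.3%·(366−d)] / 366 = $5051.51
Solving gives d = 357, so the new rate took effect on December 23, 2032.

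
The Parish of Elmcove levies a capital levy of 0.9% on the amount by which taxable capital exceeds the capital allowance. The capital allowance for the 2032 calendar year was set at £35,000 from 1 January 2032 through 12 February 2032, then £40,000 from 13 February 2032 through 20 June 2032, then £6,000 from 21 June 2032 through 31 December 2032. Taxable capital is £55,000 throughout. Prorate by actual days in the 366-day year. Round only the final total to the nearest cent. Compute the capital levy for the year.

£302.48

1 January – 12 February 2032: 43 days, exemption £35,000 → (£55,000 − £35,000) × 0.9% × 43/366 = £21.1475
13 February – 20 June 2032: 129 days, exemption £40,000 → (£55,000 − £40,000) × 0.9% × 129/366 = £47.5820
21 June – 31 December 2032: 194 days, exemption £6,000 → (£55,000 − £6,000) × 0.9% × 194/366 = £233.7541
Total = £302.4836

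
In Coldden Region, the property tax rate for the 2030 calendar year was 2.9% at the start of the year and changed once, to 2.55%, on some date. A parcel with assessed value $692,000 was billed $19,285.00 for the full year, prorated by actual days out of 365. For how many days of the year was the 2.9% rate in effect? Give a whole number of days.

Let d = days at the first rate; then 365 − d days at the second rate.
$692,000 × [2.9%·d + 2.55%·(365−d)] / 365 = $19,285.00
Solving gives d = 247, so the new rate took effect on 5 Sep 2030.

247 days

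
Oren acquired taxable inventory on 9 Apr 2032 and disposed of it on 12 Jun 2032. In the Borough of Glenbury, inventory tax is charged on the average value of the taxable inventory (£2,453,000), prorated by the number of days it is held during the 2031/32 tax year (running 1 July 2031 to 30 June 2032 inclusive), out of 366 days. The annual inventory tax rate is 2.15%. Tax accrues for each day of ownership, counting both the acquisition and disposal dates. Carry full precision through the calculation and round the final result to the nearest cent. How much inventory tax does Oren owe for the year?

Days held (9 Apr – 12 Jun 2032): 65 out of 366
Tax = £2,453,000 × 2.15% × 65/366 = £9,366.3046

£9,366.30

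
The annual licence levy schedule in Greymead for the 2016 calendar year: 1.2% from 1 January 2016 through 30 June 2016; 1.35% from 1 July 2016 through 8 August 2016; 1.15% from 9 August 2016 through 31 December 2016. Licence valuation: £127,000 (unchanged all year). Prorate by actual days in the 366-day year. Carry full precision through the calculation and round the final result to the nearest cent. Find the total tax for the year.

1 January – 30 June 2016: 182 days at 1.2% → £127,000 × 1.2% × 182/366 = £757.8361
1 July – 8 August 2016: 39 days at 1.35% → £127,000 × 1.35% × 39/366 = £182.6926
9 August – 31 December 2016: 145 days at 1.15% → £127,000 × 1.15% × 145/366 = £578.6134
Total = £1,519.1421

£1,519.14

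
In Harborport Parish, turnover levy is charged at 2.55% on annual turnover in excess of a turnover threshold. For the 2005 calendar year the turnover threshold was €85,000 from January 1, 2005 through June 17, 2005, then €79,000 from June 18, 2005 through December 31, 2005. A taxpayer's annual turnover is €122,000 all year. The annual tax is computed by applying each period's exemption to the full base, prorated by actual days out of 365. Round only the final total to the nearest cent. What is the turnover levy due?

€1,026.08

January 1 – June 17, 2005: 168 days, exemption €85,000 → (€122,000 − €85,000) × 2.55% × 168/365 = €434.2685
June 18 – December 31, 2005: 197 days, exemption €79,000 → (€122,000 − €79,000) × 2.55% × 197/365 = €591.8096
Total = €1,026.0781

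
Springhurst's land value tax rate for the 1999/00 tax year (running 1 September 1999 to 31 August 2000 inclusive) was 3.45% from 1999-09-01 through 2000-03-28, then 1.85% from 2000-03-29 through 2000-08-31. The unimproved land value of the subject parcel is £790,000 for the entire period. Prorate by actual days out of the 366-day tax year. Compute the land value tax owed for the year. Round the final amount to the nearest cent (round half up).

1999-09-01 to 2000-03-28: 210 days at 3.45% → £790,000 × 3.45% × 210/366 = £15,638.1148
2000-03-29 to 2000-08-31: 156 days at 1.85% → £790,000 × 1.85% × 156/366 = £6,229.3443
Total = £21,867.4590

£21,867.46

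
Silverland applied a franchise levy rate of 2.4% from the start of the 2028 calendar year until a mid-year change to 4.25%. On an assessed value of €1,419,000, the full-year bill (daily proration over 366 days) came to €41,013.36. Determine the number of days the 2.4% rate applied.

269 days

Let d = days at the first rate; then 366 − d days at the second rate.
€1,419,000 × [2.4%·d + 4.25%·(366−d)] / 366 = €41,013.36
Solving gives d = 269, so the new rate took effect on September 26, 2028.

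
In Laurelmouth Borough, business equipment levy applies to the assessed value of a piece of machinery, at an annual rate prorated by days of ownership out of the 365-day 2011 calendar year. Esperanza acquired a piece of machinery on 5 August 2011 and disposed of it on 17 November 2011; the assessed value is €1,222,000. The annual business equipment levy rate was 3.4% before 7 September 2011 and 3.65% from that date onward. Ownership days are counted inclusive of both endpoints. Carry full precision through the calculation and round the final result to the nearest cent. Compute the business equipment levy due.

€12,554.79

5 August – 6 September 2011: 33 days at 3.4% → €1,222,000 × 3.4% × 33/365 = €3,756.3945
7 September – 17 November 2011: 72 days at 3.65% → €1,222,000 × 3.65% × 72/365 = €8,798.4000
Total = €12,554.7945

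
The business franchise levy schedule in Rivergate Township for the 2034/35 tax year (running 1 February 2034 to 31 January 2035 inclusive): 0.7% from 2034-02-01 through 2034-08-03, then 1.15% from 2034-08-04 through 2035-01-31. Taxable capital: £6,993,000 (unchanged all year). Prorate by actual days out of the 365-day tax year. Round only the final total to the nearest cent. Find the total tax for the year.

2034-02-01 to 2034-08-03: 184 days at 0.7% → £6,993,000 × 0.7% × 184/365 = £24,676.6685
2034-08-04 to 2035-01-31: 181 days at 1.15% → £6,993,000 × 1.15% × 181/365 = £39,879.2589
Total = £64,555.9274

£64,555.93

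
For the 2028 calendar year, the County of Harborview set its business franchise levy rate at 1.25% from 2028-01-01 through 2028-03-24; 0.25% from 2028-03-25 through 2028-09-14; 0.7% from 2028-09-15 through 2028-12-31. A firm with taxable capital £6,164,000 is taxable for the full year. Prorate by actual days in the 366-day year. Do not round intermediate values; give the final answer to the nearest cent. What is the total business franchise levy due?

2028-01-01 to 2028-03-24: 84 days at 1.25% → £6,164,000 × 1.25% × 84/366 = £17,683.6066
2028-03-25 to 2028-09-14: 174 days at 0.25% → £6,164,000 × 0.25% × 174/366 = £7,326.0656
2028-09-15 to 2028-12-31: 108 days at 0.7% → £6,164,000 × 0.7% × 108/366 = £12,732.1967
Total = £37,741.8689

£37,741.87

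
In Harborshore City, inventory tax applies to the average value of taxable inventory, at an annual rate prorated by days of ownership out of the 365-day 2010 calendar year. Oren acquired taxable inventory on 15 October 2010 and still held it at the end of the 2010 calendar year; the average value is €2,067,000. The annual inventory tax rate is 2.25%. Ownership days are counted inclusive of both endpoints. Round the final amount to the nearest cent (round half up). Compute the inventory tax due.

€9,938.59

Days held (15 October – 31 December 2010): 78 out of 365
Tax = €2,067,000 × 2.25% × 78/365 = €9,938.5890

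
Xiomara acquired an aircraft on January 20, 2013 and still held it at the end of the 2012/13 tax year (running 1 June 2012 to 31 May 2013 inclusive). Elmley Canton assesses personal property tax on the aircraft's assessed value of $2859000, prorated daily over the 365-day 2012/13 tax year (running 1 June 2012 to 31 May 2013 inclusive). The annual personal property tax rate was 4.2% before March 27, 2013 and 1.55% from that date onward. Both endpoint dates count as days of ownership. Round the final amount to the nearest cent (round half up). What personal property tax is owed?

January 20 – March 26, 2013: 66 days at 4.2% → $2859000 × 4.2% × 66/365 = $21712.7342
March 27 – May 31, 2013: 66 days at 1.55% → $2859000 × 1.55% × 66/365 = $8013.0329
Total = $29725.7671

$29725.77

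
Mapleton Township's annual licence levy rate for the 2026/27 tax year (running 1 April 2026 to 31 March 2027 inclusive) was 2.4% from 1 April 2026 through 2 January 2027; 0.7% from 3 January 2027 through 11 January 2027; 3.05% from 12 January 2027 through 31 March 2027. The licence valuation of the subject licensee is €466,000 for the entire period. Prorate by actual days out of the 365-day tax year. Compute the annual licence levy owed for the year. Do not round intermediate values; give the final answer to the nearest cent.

1 April 2026 – 2 January 2027: 277 days at 2.4% → €466,000 × 2.4% × 277/365 = €8,487.5836
3 January – 11 January 2027: 9 days at 0.7% → €466,000 × 0.7% × 9/365 = €80.4329
12 January – 31 March 2027: 79 days at 3.05% → €466,000 × 3.05% × 79/365 = €3,076.2384
Total = €11,644.2548

€11,644.25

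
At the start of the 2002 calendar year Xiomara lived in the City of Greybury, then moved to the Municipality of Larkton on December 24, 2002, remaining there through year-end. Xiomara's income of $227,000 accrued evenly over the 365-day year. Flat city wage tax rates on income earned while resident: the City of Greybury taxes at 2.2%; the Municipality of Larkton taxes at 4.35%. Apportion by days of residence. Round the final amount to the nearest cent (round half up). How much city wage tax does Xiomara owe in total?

The City of Greybury, January 1 – December 23, 2002: 357 days → $227,000 × 2.2% × 357/365 = $4,884.5425
The Municipality of Larkton, December 24 – December 31, 2002: 8 days → $227,000 × 4.35% × 8/365 = $216.4274
Total = $5,100.9699

$5,100.97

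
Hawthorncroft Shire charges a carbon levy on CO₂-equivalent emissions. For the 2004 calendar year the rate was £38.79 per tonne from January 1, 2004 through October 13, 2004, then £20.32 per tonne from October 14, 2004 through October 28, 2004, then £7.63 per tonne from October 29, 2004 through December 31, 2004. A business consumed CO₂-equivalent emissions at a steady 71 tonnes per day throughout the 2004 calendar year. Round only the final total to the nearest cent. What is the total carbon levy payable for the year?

£846,735.35

January 1 – October 13, 2004: 287 days × 71 tonnes/day = 20,377 tonnes at £38.79/tonne → £790,423.83
October 14 – October 28, 2004: 15 days × 71 tonnes/day = 1,065 tonnes at £20.32/tonne → £21,640.80
October 29 – December 31, 2004: 64 days × 71 tonnes/day = 4,544 tonnes at £7.63/tonne → £34,670.72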